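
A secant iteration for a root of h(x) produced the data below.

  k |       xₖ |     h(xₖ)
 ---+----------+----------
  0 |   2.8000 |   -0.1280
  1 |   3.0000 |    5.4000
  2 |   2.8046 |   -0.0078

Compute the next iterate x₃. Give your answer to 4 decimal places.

x₃ = 2.8046 − (-0.0078)·(2.8046 − 3.0000) / (-0.0078 − 5.4000)
   = 2.8046 − (0.001524)/(-5.407800) = 2.804882

2.8049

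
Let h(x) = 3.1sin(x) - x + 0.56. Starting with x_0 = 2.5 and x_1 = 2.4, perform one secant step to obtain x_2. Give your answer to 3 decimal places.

h(2.5) = -0.08474, h(2.4) = 0.25394
x_2 = 2.40000 − 0.25394·(2.40000 − 2.50000) / (0.25394 − (-0.08474)) = 2.40000 − (-0.02539)/(0.33867) = 2.47498

2.475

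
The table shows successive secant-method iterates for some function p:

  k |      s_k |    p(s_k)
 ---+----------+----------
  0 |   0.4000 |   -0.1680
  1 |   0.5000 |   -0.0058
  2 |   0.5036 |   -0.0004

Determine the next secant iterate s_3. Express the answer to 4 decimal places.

0.5039

s_3 = 0.5036 − (-0.0004)·(0.5036 − 0.5000) / (-0.0004 − (-0.0058))
   = 0.5036 − (-0.000001)/(0.005400) = 0.503867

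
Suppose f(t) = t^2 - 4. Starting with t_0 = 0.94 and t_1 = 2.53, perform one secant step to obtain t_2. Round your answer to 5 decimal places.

f(0.94) = -3.1164000, f(2.53) = 2.4009000
t_2 = 2.5300000 − 2.4009000·(2.5300000 − 0.9400000) / (2.4009000 − (-3.1164000)) = 2.5300000 − (3.8174310)/(5.5173000) = 1.8380980

1.83810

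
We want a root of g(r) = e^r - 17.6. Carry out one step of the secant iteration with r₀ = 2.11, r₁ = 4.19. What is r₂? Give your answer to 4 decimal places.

g(2.11) = -9.351759, g(4.19) = 48.422791
r₂ = 4.190000 − 48.422791·(4.190000 − 2.110000) / (48.422791 − (-9.351759)) = 4.190000 − (100.719405)/(57.774550) = 2.446682

2.4467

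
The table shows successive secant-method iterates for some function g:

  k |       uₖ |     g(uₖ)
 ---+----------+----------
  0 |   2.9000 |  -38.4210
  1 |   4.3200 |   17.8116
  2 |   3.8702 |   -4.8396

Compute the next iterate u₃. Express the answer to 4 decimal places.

u₃ = 3.8702 − (-4.8396)·(3.8702 − 4.3200) / (-4.8396 − 17.8116)
   = 3.8702 − (2.176852)/(-22.651200) = 3.966303

3.9663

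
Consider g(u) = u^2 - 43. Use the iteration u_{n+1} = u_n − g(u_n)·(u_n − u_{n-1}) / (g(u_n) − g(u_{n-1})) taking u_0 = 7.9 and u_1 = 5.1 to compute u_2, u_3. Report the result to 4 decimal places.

g(7.9) = 19.410000, g(5.1) = -16.990000
u_2 = 5.100000 − (-16.990000)·(5.100000 − 7.900000) / (-16.990000 − 19.410000) = 5.100000 − (47.572000)/(-36.400000) = 6.406923
g(6.406923) = -1.951337
u_3 = 6.406923 − (-1.951337)·(6.406923 − 5.100000) / (-1.951337 − (-16.990000)) = 6.406923 − (-2.550247)/(15.038663) = 6.576502

6.4069, 6.5765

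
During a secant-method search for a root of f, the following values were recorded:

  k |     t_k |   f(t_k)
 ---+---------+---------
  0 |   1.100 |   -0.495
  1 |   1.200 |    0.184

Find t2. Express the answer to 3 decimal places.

t2 = 1.200 − 0.184·(1.200 − 1.100) / (0.184 − (-0.495))
   = 1.200 − (0.01840)/(0.67900) = 1.17290

1.173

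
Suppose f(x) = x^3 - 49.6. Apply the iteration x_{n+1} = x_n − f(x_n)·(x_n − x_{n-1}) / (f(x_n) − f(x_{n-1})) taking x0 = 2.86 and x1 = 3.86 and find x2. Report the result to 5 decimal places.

f(2.86) = -26.2063440, f(3.86) = 7.9124560
x2 = 3.8600000 − 7.9124560·(3.8600000 − 2.8600000) / (7.9124560 − (-26.2063440)) = 3.8600000 − (7.9124560)/(34.1188000) = 3.6280910

3.62809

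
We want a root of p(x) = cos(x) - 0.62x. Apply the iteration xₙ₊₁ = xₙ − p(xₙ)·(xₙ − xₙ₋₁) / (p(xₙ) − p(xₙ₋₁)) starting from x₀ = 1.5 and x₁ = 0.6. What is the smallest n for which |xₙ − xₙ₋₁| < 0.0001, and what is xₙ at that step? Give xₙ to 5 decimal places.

n = 5, xₙ = 0.94489

p(1.5) = -0.8592628, p(0.6) = 0.4533356
x₂ = 0.6000000 − 0.4533356·(-0.9000000)/(1.3125984) = 0.9108354;  |Δ| = 0.3108354
p(0.9108354) = 0.0483680
x₃ = 0.9108354 − 0.0483680·(0.3108354)/(-0.4049676) = 0.9479606;  |Δ| = 0.0371252
p(0.9479606) = -0.0043948
x₄ = 0.9479606 − (-0.0043948)·(0.0371252)/(-0.0527628) = 0.9448683;  |Δ| = 0.0030923
p(0.9448683) = 0.0000313
x₅ = 0.9448683 − 0.0000313·(-0.0030923)/(0.0044261) = 0.9448901;  |Δ| = 0.0000218
|x₅ − x₄| = 0.0000218 < 0.0001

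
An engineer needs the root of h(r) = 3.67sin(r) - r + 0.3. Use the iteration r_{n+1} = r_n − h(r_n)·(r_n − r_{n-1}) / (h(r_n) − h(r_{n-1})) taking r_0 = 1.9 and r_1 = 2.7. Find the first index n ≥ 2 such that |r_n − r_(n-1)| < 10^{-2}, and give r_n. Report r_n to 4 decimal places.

n = 4, r_n = 2.4991

h(1.9) = 1.872921, h(2.7) = -0.831516
r_2 = 2.700000 − (-0.831516)·(0.800000)/(-2.704437) = 2.454029;  |Δ| = 0.245971
h(2.454029) = 0.175159
r_3 = 2.454029 − 0.175159·(-0.245971)/(1.006675) = 2.496827;  |Δ| = 0.042798
h(2.496827) = 0.008882
r_4 = 2.496827 − 0.008882·(0.042798)/(-0.166277) = 2.499114;  |Δ| = 0.002286
|r_4 − r_3| = 0.002286 < 10^{-2}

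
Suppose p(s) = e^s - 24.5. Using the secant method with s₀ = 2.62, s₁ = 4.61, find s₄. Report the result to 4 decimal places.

3.2324

p(2.62) = -10.764276, p(4.61) = 75.984150
s₂ = 4.610000 − 75.984150·(4.610000 − 2.620000) / (75.984150 − (-10.764276)) = 4.610000 − (151.208458)/(86.748426) = 2.866931
p(2.866931) = -6.917020
s₃ = 2.866931 − (-6.917020)·(2.866931 − 4.610000) / (-6.917020 − 75.984150) = 2.866931 − (12.056840)/(-82.901169) = 3.012368
p(3.012368) = -4.164509
s₄ = 3.012368 − (-4.164509)·(3.012368 − 2.866931) / (-4.164509 − (-6.917020)) = 3.012368 − (-0.605671)/(2.752511) = 3.232411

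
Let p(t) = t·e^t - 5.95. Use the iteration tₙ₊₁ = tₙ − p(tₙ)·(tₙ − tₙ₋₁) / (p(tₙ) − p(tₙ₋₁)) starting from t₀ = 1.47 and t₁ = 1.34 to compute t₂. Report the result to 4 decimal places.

1.4248

p(1.47) = 0.443376, p(1.34) = -0.832482
t₂ = 1.340000 − (-0.832482)·(1.340000 − 1.470000) / (-0.832482 − 0.443376) = 1.340000 − (0.108223)/(-1.275857) = 1.424823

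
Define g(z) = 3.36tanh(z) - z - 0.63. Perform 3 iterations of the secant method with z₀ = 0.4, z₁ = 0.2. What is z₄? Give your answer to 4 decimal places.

g(0.4) = 0.246629, g(0.2) = -0.166819
z₂ = 0.200000 − (-0.166819)·(0.200000 − 0.400000) / (-0.166819 − 0.246629) = 0.200000 − (0.033364)/(-0.413447) = 0.280697
g(0.280697) = 0.008430
z₃ = 0.280697 − 0.008430·(0.280697 − 0.200000) / (0.008430 − (-0.166819)) = 0.280697 − (0.000680)/(0.175249) = 0.276815
g(0.276815) = 0.000232
z₄ = 0.276815 − 0.000232·(0.276815 − 0.280697) / (0.000232 − 0.008430) = 0.276815 − (-0.000001)/(-0.008198) = 0.276705

0.2767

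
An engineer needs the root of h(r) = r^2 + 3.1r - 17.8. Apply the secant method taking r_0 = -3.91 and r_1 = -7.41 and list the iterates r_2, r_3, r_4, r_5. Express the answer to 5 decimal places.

-5.69016, -5.99631, -6.04672, -6.04471

h(-3.91) = -14.6329000, h(-7.41) = 14.1371000
r_2 = -7.4100000 − 14.1371000·(-7.4100000 − (-3.9100000)) / (14.1371000 − (-14.6329000)) = -7.4100000 − (-49.4798500)/(28.7700000) = -5.6901582
h(-5.6901582) = -3.0615905
r_3 = -5.6901582 − (-3.0615905)·(-5.6901582 − (-7.4100000)) / (-3.0615905 − 14.1371000) = -5.6901582 − (-5.2654514)/(-17.1986905) = -5.9963124
h(-5.9963124) = -0.4328064
r_4 = -5.9963124 − (-0.4328064)·(-5.9963124 − (-5.6901582)) / (-0.4328064 − (-3.0615905)) = -5.9963124 − (0.1325055)/(2.6287841) = -6.0467180
h(-6.0467180) = 0.0179726
r_5 = -6.0467180 − 0.0179726·(-6.0467180 − (-5.9963124)) / (0.0179726 − (-0.4328064)) = -6.0467180 − (-0.0009059)/(0.4507790) = -6.0447083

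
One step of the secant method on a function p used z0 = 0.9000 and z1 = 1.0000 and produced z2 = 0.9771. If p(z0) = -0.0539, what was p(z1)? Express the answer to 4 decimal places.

0.0160

The secant line through (0.9000, -0.0539) and (1.0000, p(z1)) crosses zero at z2 = 0.9771.
So (0.9000, -0.0539), (1.0000, p(z1)), (0.9771, 0) are collinear:
p(z1) = -0.0539 · (1.0000 − 0.9771) / (0.9000 − 0.9771) = -0.0539 · (0.022900)/(-0.077100) = 0.016009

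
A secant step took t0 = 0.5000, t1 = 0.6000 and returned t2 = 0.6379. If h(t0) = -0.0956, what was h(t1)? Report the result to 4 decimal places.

The secant line through (0.5000, -0.0956) and (0.6000, h(t1)) crosses zero at t2 = 0.6379.
So (0.5000, -0.0956), (0.6000, h(t1)), (0.6379, 0) are collinear:
h(t1) = -0.0956 · (0.6000 − 0.6379) / (0.5000 − 0.6379) = -0.0956 · (-0.037900)/(-0.137900) = -0.026274

-0.0263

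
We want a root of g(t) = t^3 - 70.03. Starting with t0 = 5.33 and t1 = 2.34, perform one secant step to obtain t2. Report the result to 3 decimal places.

3.574

g(5.33) = 81.38944, g(2.34) = -57.21710
t2 = 2.34000 − (-57.21710)·(2.34000 − 5.33000) / (-57.21710 − 81.38944) = 2.34000 − (171.07912)/(-138.60653) = 3.57428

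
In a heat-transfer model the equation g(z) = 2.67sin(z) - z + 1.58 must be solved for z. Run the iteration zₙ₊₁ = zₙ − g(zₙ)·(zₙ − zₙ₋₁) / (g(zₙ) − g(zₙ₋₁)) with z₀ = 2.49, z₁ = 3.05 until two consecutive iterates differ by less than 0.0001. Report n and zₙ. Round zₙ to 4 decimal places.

n = 5, zₙ = 2.7062

g(2.49) = 0.709231, g(3.05) = -1.225789
z₂ = 3.050000 − (-1.225789)·(0.560000)/(-1.935020) = 2.695253;  |Δ| = 0.354747
g(2.695253) = 0.037296
z₃ = 2.695253 − 0.037296·(-0.354747)/(1.263085) = 2.705728;  |Δ| = 0.010475
g(2.705728) = 0.001530
z₄ = 2.705728 − 0.001530·(0.010475)/(-0.035766) = 2.706176;  |Δ| = 0.000448
g(2.706176) = -0.000003
z₅ = 2.706176 − (-0.000003)·(0.000448)/(-0.001533) = 2.706176;  |Δ| = 0.000001
|z₅ − z₄| = 0.000001 < 0.0001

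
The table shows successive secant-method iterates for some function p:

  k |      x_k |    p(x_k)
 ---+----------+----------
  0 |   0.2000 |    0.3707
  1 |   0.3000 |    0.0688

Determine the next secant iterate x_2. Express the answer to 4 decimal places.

x_2 = 0.3000 − 0.0688·(0.3000 − 0.2000) / (0.0688 − 0.3707)
   = 0.3000 − (0.006880)/(-0.301900) = 0.322789

0.3228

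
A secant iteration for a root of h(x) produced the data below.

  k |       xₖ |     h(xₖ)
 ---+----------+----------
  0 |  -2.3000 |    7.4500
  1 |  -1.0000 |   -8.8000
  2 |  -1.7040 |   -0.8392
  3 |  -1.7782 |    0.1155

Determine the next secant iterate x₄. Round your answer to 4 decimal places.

x₄ = -1.7782 − 0.1155·(-1.7782 − (-1.7040)) / (0.1155 − (-0.8392))
   = -1.7782 − (-0.008570)/(0.954700) = -1.769223

-1.7692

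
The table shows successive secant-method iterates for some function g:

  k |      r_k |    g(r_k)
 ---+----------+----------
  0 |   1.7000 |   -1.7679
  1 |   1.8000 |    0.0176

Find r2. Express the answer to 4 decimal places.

r2 = 1.8000 − 0.0176·(1.8000 − 1.7000) / (0.0176 − (-1.7679))
   = 1.8000 − (0.001760)/(1.785500) = 1.799014

1.7990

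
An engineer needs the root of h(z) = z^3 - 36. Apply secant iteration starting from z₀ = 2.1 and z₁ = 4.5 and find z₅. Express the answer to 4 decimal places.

h(2.1) = -26.739000, h(4.5) = 55.125000
z₂ = 4.500000 − 55.125000·(4.500000 − 2.100000) / (55.125000 − (-26.739000)) = 4.500000 − (132.300000)/(81.864000) = 2.883905
h(2.883905) = -12.014827
z₃ = 2.883905 − (-12.014827)·(2.883905 − 4.500000) / (-12.014827 − 55.125000) = 2.883905 − (19.417102)/(-67.139827) = 3.173109
h(3.173109) = -4.051171
z₄ = 3.173109 − (-4.051171)·(3.173109 − 2.883905) / (-4.051171 − (-12.014827)) = 3.173109 − (-1.171614)/(7.963656) = 3.320229
h(3.320229) = 0.601945
z₅ = 3.320229 − 0.601945·(3.320229 − 3.173109) / (0.601945 − (-4.051171)) = 3.320229 − (0.088558)/(4.653115) = 3.301197

3.3012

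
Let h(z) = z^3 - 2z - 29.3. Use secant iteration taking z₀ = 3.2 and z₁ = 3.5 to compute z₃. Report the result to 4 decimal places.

h(3.2) = -2.932000, h(3.5) = 6.575000
z₂ = 3.500000 − 6.575000·(3.500000 − 3.200000) / (6.575000 − (-2.932000)) = 3.500000 − (1.972500)/(9.507000) = 3.292521
h(3.292521) = -0.191818
z₃ = 3.292521 − (-0.191818)·(3.292521 − 3.500000) / (-0.191818 − 6.575000) = 3.292521 − (0.039798)/(-6.766818) = 3.298403

3.2984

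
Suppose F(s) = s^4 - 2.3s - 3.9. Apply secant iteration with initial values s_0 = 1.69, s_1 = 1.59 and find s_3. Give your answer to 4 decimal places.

1.6679

F(1.69) = 0.370307, F(1.59) = -1.165710
s_2 = 1.590000 − (-1.165710)·(1.590000 − 1.690000) / (-1.165710 − 0.370307) = 1.590000 − (0.116571)/(-1.536018) = 1.665892
F(1.665892) = -0.029842
s_3 = 1.665892 − (-0.029842)·(1.665892 − 1.590000) / (-0.029842 − (-1.165710)) = 1.665892 − (-0.002265)/(1.135868) = 1.667886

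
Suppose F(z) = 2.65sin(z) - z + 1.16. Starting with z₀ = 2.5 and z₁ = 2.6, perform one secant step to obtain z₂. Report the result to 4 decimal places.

F(2.5) = 0.245951, F(2.6) = -0.073921
z₂ = 2.600000 − (-0.073921)·(2.600000 − 2.500000) / (-0.073921 − 0.245951) = 2.600000 − (-0.007392)/(-0.319873) = 2.576890

2.5769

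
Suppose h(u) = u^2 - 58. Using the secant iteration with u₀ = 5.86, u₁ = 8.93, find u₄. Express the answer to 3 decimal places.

7.616

h(5.86) = -23.66040, h(8.93) = 21.74490
u₂ = 8.93000 − 21.74490·(8.93000 − 5.86000) / (21.74490 − (-23.66040)) = 8.93000 − (66.75684)/(45.40530) = 7.45976
h(7.45976) = -2.35203
u₃ = 7.45976 − (-2.35203)·(7.45976 − 8.93000) / (-2.35203 − 21.74490) = 7.45976 − (3.45806)/(-24.09693) = 7.60326
h(7.60326) = -0.19040
u₄ = 7.60326 − (-0.19040)·(7.60326 − 7.45976) / (-0.19040 − (-2.35203)) = 7.60326 − (-0.02732)/(2.16164) = 7.61590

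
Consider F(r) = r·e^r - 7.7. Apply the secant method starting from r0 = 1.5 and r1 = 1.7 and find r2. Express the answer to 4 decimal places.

F(1.5) = -0.977466, F(1.7) = 1.605711
r2 = 1.700000 − 1.605711·(1.700000 − 1.500000) / (1.605711 − (-0.977466)) = 1.700000 − (0.321142)/(2.583177) = 1.575679

1.5757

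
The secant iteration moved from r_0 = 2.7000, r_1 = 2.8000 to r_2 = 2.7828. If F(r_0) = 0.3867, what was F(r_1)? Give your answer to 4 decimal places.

The secant line through (2.7000, 0.3867) and (2.8000, F(r_1)) crosses zero at r_2 = 2.7828.
So (2.7000, 0.3867), (2.8000, F(r_1)), (2.7828, 0) are collinear:
F(r_1) = 0.3867 · (2.8000 − 2.7828) / (2.7000 − 2.7828) = 0.3867 · (0.017200)/(-0.082800) = -0.080329

-0.0803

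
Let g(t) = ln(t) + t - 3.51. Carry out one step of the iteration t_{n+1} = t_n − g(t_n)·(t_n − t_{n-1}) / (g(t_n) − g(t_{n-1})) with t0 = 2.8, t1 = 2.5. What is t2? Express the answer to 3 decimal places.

g(2.8) = 0.31962, g(2.5) = -0.09371
t2 = 2.50000 − (-0.09371)·(2.50000 − 2.80000) / (-0.09371 − 0.31962) = 2.50000 − (0.02811)/(-0.41333) = 2.56802

2.568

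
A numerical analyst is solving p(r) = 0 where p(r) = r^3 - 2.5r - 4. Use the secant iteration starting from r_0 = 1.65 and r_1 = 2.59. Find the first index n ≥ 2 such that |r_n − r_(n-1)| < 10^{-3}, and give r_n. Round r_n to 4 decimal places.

n = 6, r_n = 2.0990

p(1.65) = -3.632875, p(2.59) = 6.898979
r_2 = 2.590000 − 6.898979·(0.940000)/(10.531854) = 1.974245;  |Δ| = 0.615755
p(1.974245) = -1.240708
r_3 = 1.974245 − (-1.240708)·(-0.615755)/(-8.139687) = 2.068103;  |Δ| = 0.093858
p(2.068103) = -0.324879
r_4 = 2.068103 − (-0.324879)·(0.093858)/(0.915829) = 2.101398;  |Δ| = 0.033295
p(2.101398) = 0.026010
r_5 = 2.101398 − 0.026010·(0.033295)/(0.350889) = 2.098930;  |Δ| = 0.002468
p(2.098930) = -0.000477
r_6 = 2.098930 − (-0.000477)·(-0.002468)/(-0.026487) = 2.098974;  |Δ| = 0.000044
|r_6 − r_5| = 0.000044 < 10^{-3}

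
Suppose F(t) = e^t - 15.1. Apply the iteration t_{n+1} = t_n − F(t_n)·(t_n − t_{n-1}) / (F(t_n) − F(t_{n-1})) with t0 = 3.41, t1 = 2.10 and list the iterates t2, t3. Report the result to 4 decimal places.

F(3.41) = 15.165244, F(2.10) = -6.933830
t2 = 2.100000 − (-6.933830)·(2.100000 − 3.410000) / (-6.933830 − 15.165244) = 2.100000 − (9.083317)/(-22.099074) = 2.511027
F(2.511027) = -2.782426
t3 = 2.511027 − (-2.782426)·(2.511027 − 2.100000) / (-2.782426 − (-6.933830)) = 2.511027 − (-1.143652)/(4.151404) = 2.786513

2.5110, 2.7865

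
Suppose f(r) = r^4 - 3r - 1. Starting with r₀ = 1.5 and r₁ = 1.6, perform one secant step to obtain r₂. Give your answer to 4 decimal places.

1.5367

f(1.5) = -0.437500, f(1.6) = 0.753600
r₂ = 1.600000 − 0.753600·(1.600000 − 1.500000) / (0.753600 − (-0.437500)) = 1.600000 − (0.075360)/(1.191100) = 1.536731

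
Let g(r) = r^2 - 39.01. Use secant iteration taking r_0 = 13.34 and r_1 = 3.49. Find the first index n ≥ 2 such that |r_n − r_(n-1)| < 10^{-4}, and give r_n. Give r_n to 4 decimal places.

g(13.34) = 138.945600, g(3.49) = -26.829900
r_2 = 3.490000 − (-26.829900)·(-9.850000)/(-165.775500) = 5.084171;  |Δ| = 1.594171
g(5.084171) = -13.161204
r_3 = 5.084171 − (-13.161204)·(1.594171)/(13.668696) = 6.619154;  |Δ| = 1.534983
g(6.619154) = 4.803197
r_4 = 6.619154 − 4.803197·(1.534983)/(17.964401) = 6.208741;  |Δ| = 0.410413
g(6.208741) = -0.461538
r_5 = 6.208741 − (-0.461538)·(-0.410413)/(-5.264735) = 6.244720;  |Δ| = 0.035979
g(6.244720) = -0.013472
r_6 = 6.244720 − (-0.013472)·(0.035979)/(0.448066) = 6.245802;  |Δ| = 0.001082
g(6.245802) = 0.000040
r_7 = 6.245802 − 0.000040·(0.001082)/(0.013512) = 6.245799;  |Δ| = 0.000003
|r_7 − r_6| = 0.000003 < 10^{-4}

n = 7, r_n = 6.2458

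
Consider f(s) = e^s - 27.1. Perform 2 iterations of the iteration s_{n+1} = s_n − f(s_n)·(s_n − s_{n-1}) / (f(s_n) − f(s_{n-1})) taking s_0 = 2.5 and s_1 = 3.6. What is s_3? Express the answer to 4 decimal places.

f(2.5) = -14.917506, f(3.6) = 9.498234
s_2 = 3.600000 − 9.498234·(3.600000 − 2.500000) / (9.498234 − (-14.917506)) = 3.600000 − (10.448058)/(24.415740) = 3.172077
f(3.172077) = -3.243017
s_3 = 3.172077 − (-3.243017)·(3.172077 − 3.600000) / (-3.243017 − 9.498234) = 3.172077 − (1.387762)/(-12.741252) = 3.280996

3.2810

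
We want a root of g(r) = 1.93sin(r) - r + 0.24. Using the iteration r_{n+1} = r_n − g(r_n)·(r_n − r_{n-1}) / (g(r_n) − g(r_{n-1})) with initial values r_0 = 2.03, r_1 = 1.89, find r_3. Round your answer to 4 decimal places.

1.9973

g(2.03) = -0.059937, g(1.89) = 0.182507
r_2 = 1.890000 − 0.182507·(1.890000 − 2.030000) / (0.182507 − (-0.059937)) = 1.890000 − (-0.025551)/(0.242444) = 1.995389
g(1.995389) = 0.003239
r_3 = 1.995389 − 0.003239·(1.995389 − 1.890000) / (0.003239 − 0.182507) = 1.995389 − (0.000341)/(-0.179268) = 1.997294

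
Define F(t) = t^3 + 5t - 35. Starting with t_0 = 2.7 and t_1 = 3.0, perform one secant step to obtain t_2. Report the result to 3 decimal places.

2.762

F(2.7) = -1.81700, F(3.0) = 7.00000
t_2 = 3.00000 − 7.00000·(3.00000 − 2.70000) / (7.00000 − (-1.81700)) = 3.00000 − (2.10000)/(8.81700) = 2.76182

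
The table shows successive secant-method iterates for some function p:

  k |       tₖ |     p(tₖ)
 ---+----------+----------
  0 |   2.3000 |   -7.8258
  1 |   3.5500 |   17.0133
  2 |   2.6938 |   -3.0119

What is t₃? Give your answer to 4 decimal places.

2.8226

t₃ = 2.6938 − (-3.0119)·(2.6938 − 3.5500) / (-3.0119 − 17.0133)
   = 2.6938 − (2.578789)/(-20.025200) = 2.822577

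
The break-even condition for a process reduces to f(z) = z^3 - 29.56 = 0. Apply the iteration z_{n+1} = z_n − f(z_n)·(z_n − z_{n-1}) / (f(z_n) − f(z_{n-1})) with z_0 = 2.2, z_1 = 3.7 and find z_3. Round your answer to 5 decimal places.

3.05920

f(2.2) = -18.9120000, f(3.7) = 21.0930000
z_2 = 3.7000000 − 21.0930000·(3.7000000 − 2.2000000) / (21.0930000 − (-18.9120000)) = 3.7000000 − (31.6395000)/(40.0050000) = 2.9091114
f(2.9091114) = -4.9403974
z_3 = 2.9091114 − (-4.9403974)·(2.9091114 − 3.7000000) / (-4.9403974 − 21.0930000) = 2.9091114 − (3.9073041)/(-26.0333974) = 3.0591995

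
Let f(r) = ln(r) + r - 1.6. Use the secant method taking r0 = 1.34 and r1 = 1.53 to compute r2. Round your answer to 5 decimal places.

1.32076

f(1.34) = 0.0326696, f(1.53) = 0.3552677
r2 = 1.5300000 − 0.3552677·(1.5300000 − 1.3400000) / (0.3552677 − 0.0326696) = 1.5300000 − (0.0675009)/(0.3225981) = 1.3207586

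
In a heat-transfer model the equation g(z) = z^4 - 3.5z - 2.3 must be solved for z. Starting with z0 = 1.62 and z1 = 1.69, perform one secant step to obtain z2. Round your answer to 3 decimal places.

1.694

g(1.62) = -1.08252, g(1.69) = -0.05769
z2 = 1.69000 − (-0.05769)·(1.69000 − 1.62000) / (-0.05769 − (-1.08252)) = 1.69000 − (-0.00404)/(1.02483) = 1.69394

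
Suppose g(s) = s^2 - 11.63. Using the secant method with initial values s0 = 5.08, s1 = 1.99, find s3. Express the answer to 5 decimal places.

g(5.08) = 14.1764000, g(1.99) = -7.6699000
s2 = 1.9900000 − (-7.6699000)·(1.9900000 − 5.0800000) / (-7.6699000 − 14.1764000) = 1.9900000 − (23.6999910)/(-21.8463000) = 3.0748515
g(3.0748515) = -2.1752883
s3 = 3.0748515 − (-2.1752883)·(3.0748515 − 1.9900000) / (-2.1752883 − (-7.6699000)) = 3.0748515 − (-2.3598648)/(5.4946117) = 3.5043386

3.50434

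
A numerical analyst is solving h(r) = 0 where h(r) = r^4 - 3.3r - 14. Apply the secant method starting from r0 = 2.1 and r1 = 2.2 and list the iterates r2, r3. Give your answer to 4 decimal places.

h(2.1) = -1.481900, h(2.2) = 2.165600
r2 = 2.200000 − 2.165600·(2.200000 − 2.100000) / (2.165600 − (-1.481900)) = 2.200000 − (0.216560)/(3.647500) = 2.140628
h(2.140628) = -0.066713
r3 = 2.140628 − (-0.066713)·(2.140628 − 2.200000) / (-0.066713 − 2.165600) = 2.140628 − (0.003961)/(-2.232313) = 2.142402

2.1406, 2.1424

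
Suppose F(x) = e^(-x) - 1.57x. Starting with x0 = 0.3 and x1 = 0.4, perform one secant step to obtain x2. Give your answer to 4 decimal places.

F(0.3) = 0.269818, F(0.4) = 0.042320
x2 = 0.400000 − 0.042320·(0.400000 − 0.300000) / (0.042320 − 0.269818) = 0.400000 − (0.004232)/(-0.227498) = 0.418602

0.4186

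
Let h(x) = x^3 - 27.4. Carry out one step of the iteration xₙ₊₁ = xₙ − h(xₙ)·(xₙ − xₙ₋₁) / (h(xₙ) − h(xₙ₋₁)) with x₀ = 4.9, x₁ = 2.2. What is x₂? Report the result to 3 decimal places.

h(4.9) = 90.24900, h(2.2) = -16.75200
x₂ = 2.20000 − (-16.75200)·(2.20000 − 4.90000) / (-16.75200 − 90.24900) = 2.20000 − (45.23040)/(-107.00100) = 2.62271

2.623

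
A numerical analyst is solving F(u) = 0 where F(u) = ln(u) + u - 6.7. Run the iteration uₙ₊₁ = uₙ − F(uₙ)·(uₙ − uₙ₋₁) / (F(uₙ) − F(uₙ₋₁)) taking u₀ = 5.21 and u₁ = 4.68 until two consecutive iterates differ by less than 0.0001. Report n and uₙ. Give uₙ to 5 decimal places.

n = 4, uₙ = 5.07556

F(5.21) = 0.1605799, F(4.68) = -0.4767019
u₂ = 4.6800000 − (-0.4767019)·(-0.5300000)/(-0.6372817) = 5.0764526;  |Δ| = 0.3964526
F(5.0764526) = 0.0010653
u₃ = 5.0764526 − 0.0010653·(0.3964526)/(0.4777672) = 5.0755686;  |Δ| = 0.0008840
F(5.0755686) = 0.0000072
u₄ = 5.0755686 − 0.0000072·(-0.0008840)/(-0.0010581) = 5.0755626;  |Δ| = 0.0000060
|u₄ − u₃| = 0.0000060 < 0.0001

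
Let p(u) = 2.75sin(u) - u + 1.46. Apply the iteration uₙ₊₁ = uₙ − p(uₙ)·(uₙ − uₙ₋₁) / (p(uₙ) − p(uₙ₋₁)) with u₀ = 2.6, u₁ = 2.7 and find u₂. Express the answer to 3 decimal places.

p(2.6) = 0.27763, p(2.7) = -0.06471
u₂ = 2.70000 − (-0.06471)·(2.70000 − 2.60000) / (-0.06471 − 0.27763) = 2.70000 − (-0.00647)/(-0.34233) = 2.68110

2.681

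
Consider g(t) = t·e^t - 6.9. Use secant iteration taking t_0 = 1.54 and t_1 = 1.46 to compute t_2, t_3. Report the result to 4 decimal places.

1.5147, 1.5157

g(1.54) = 0.283469, g(1.46) = -0.613299
t_2 = 1.460000 − (-0.613299)·(1.460000 − 1.540000) / (-0.613299 − 0.283469) = 1.460000 − (0.049064)/(-0.896768) = 1.514712
g(1.514712) = -0.010922
t_3 = 1.514712 − (-0.010922)·(1.514712 − 1.460000) / (-0.010922 − (-0.613299)) = 1.514712 − (-0.000598)/(0.602377) = 1.515704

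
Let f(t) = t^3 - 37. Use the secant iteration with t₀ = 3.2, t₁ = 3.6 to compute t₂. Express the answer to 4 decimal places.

f(3.2) = -4.232000, f(3.6) = 9.656000
t₂ = 3.600000 − 9.656000·(3.600000 − 3.200000) / (9.656000 − (-4.232000)) = 3.600000 − (3.862400)/(13.888000) = 3.321889

3.3219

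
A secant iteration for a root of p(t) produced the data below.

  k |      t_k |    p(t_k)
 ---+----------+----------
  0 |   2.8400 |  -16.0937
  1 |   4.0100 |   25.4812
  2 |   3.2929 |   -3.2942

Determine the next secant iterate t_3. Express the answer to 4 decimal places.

3.3750

t_3 = 3.2929 − (-3.2942)·(3.2929 − 4.0100) / (-3.2942 − 25.4812)
   = 3.2929 − (2.362271)/(-28.775400) = 3.374993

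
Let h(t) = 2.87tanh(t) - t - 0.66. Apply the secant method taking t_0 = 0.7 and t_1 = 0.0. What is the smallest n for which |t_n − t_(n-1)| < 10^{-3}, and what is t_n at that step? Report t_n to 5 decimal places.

h(0.7) = 0.3745355, h(0.0) = -0.6600000
t_2 = 0.0000000 − (-0.6600000)·(-0.7000000)/(-1.0345355) = 0.4465772;  |Δ| = 0.4465772
h(0.4465772) = 0.0961865
t_3 = 0.4465772 − 0.0961865·(0.4465772)/(0.7561865) = 0.3897729;  |Δ| = 0.0568043
h(0.3897729) = 0.0154690
t_4 = 0.3897729 − 0.0154690·(-0.0568043)/(-0.0807175) = 0.3788867;  |Δ| = 0.0108862
h(0.3788867) = -0.0006922
t_5 = 0.3788867 − (-0.0006922)·(-0.0108862)/(-0.0161612) = 0.3793530;  |Δ| = 0.0004663
|t_5 − t_4| = 0.0004663 < 10^{-3}

n = 5, t_n = 0.37935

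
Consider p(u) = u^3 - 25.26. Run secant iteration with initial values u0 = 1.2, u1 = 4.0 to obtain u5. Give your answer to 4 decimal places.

p(1.2) = -23.532000, p(4.0) = 38.740000
u2 = 4.000000 − 38.740000·(4.000000 − 1.200000) / (38.740000 − (-23.532000)) = 4.000000 − (108.472000)/(62.272000) = 2.258094
p(2.258094) = -13.746012
u3 = 2.258094 − (-13.746012)·(2.258094 − 4.000000) / (-13.746012 − 38.740000) = 2.258094 − (23.944267)/(-52.486012) = 2.714296
p(2.714296) = -5.262680
u4 = 2.714296 − (-5.262680)·(2.714296 − 2.258094) / (-5.262680 − (-13.746012)) = 2.714296 − (-2.400850)/(8.483332) = 2.997304
p(2.997304) = 1.667280
u5 = 2.997304 − 1.667280·(2.997304 − 2.714296) / (1.667280 − (-5.262680)) = 2.997304 − (0.471853)/(6.929960) = 2.929215

2.9292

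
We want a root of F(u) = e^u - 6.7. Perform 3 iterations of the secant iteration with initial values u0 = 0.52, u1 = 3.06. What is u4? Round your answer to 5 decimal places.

2.06595

F(0.52) = -5.0179724, F(3.06) = 14.6275572
u2 = 3.0600000 − 14.6275572·(3.0600000 − 0.5200000) / (14.6275572 − (-5.0179724)) = 3.0600000 − (37.1539952)/(19.6455295) = 1.1687812
F(1.1687812) = -3.4819320
u3 = 1.1687812 − (-3.4819320)·(1.1687812 − 3.0600000) / (-3.4819320 − 14.6275572) = 1.1687812 − (6.5850953)/(-18.1094892) = 1.5324080
F(1.5324080) = -2.0706894
u4 = 1.5324080 − (-2.0706894)·(1.5324080 − 1.1687812) / (-2.0706894 − (-3.4819320)) = 1.5324080 − (-0.7529581)/(1.4112426) = 2.0659506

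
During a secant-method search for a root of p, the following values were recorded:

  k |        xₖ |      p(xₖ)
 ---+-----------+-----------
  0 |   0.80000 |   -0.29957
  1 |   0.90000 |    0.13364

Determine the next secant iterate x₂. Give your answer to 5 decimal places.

0.86915

x₂ = 0.90000 − 0.13364·(0.90000 − 0.80000) / (0.13364 − (-0.29957))
   = 0.90000 − (0.0133640)/(0.4332100) = 0.8691512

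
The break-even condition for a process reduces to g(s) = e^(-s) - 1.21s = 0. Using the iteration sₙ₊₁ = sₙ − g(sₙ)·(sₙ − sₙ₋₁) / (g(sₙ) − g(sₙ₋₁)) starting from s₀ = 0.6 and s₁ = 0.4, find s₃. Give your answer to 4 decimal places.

0.5009

g(0.6) = -0.177188, g(0.4) = 0.186320
s₂ = 0.400000 − 0.186320·(0.400000 − 0.600000) / (0.186320 − (-0.177188)) = 0.400000 − (-0.037264)/(0.363508) = 0.502512
g(0.502512) = -0.003031
s₃ = 0.502512 − (-0.003031)·(0.502512 − 0.400000) / (-0.003031 − 0.186320) = 0.502512 − (-0.000311)/(-0.189351) = 0.500871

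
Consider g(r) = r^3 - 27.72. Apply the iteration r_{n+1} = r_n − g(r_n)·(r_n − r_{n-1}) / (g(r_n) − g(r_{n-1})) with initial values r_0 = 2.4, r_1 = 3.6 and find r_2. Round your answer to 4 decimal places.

2.9079

g(2.4) = -13.896000, g(3.6) = 18.936000
r_2 = 3.600000 − 18.936000·(3.600000 − 2.400000) / (18.936000 − (-13.896000)) = 3.600000 − (22.723200)/(32.832000) = 2.907895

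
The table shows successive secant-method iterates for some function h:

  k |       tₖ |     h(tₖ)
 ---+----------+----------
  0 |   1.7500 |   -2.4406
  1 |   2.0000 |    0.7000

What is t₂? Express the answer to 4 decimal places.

1.9443

t₂ = 2.0000 − 0.7000·(2.0000 − 1.7500) / (0.7000 − (-2.4406))
   = 2.0000 − (0.175000)/(3.140600) = 1.944278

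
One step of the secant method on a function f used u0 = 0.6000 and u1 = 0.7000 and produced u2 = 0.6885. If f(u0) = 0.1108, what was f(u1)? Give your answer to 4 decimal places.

The secant line through (0.6000, 0.1108) and (0.7000, f(u1)) crosses zero at u2 = 0.6885.
So (0.6000, 0.1108), (0.7000, f(u1)), (0.6885, 0) are collinear:
f(u1) = 0.1108 · (0.7000 − 0.6885) / (0.6000 − 0.6885) = 0.1108 · (0.011500)/(-0.088500) = -0.014398

-0.0144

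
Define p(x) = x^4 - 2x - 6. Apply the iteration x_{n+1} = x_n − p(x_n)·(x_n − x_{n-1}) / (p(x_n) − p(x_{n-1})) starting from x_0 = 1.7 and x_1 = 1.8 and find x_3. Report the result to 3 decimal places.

p(1.7) = -1.04790, p(1.8) = 0.89760
x_2 = 1.80000 − 0.89760·(1.80000 − 1.70000) / (0.89760 − (-1.04790)) = 1.80000 − (0.08976)/(1.94550) = 1.75386
p(1.75386) = -0.04574
x_3 = 1.75386 − (-0.04574)·(1.75386 − 1.80000) / (-0.04574 − 0.89760) = 1.75386 − (0.00211)/(-0.94334) = 1.75610

1.756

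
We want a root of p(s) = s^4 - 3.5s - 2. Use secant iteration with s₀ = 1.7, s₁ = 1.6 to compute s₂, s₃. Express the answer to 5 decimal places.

1.67224, 1.67460

p(1.7) = 0.4021000, p(1.6) = -1.0464000
s₂ = 1.6000000 − (-1.0464000)·(1.6000000 − 1.7000000) / (-1.0464000 − 0.4021000) = 1.6000000 − (0.1046400)/(-1.4485000) = 1.6722402
p(1.6722402) = -0.0330581
s₃ = 1.6722402 − (-0.0330581)·(1.6722402 − 1.6000000) / (-0.0330581 − (-1.0464000)) = 1.6722402 − (-0.0023881)/(1.0133419) = 1.6745969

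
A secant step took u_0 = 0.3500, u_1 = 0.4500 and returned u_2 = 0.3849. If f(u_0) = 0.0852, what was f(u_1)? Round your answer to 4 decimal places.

The secant line through (0.3500, 0.0852) and (0.4500, f(u_1)) crosses zero at u_2 = 0.3849.
So (0.3500, 0.0852), (0.4500, f(u_1)), (0.3849, 0) are collinear:
f(u_1) = 0.0852 · (0.4500 − 0.3849) / (0.3500 − 0.3849) = 0.0852 · (0.065100)/(-0.034900) = -0.158926

-0.1589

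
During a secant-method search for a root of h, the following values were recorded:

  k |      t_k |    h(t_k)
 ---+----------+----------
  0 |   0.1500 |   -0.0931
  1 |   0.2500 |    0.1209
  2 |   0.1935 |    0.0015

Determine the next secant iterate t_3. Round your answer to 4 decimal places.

t_3 = 0.1935 − 0.0015·(0.1935 − 0.2500) / (0.0015 − 0.1209)
   = 0.1935 − (-0.000085)/(-0.119400) = 0.192790

0.1928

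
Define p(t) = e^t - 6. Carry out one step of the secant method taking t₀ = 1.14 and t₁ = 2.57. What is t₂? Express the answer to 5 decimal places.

p(1.14) = -2.8732316, p(2.57) = 7.0658244
t₂ = 2.5700000 − 7.0658244·(2.5700000 − 1.1400000) / (7.0658244 − (-2.8732316)) = 2.5700000 − (10.1041290)/(9.9390561) = 1.5533915

1.55339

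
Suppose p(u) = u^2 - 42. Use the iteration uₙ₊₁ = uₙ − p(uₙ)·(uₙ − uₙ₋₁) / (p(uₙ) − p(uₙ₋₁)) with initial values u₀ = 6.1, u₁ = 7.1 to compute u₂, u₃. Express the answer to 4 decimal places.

6.4629, 6.4799

p(6.1) = -4.790000, p(7.1) = 8.410000
u₂ = 7.100000 − 8.410000·(7.100000 − 6.100000) / (8.410000 − (-4.790000)) = 7.100000 − (8.410000)/(13.200000) = 6.462879
p(6.462879) = -0.231198
u₃ = 6.462879 − (-0.231198)·(6.462879 − 7.100000) / (-0.231198 − 8.410000) = 6.462879 − (0.147301)/(-8.641198) = 6.479925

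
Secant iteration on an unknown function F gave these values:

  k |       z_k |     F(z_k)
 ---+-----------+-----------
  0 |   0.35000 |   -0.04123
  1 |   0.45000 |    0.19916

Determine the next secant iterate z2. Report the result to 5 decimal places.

z2 = 0.45000 − 0.19916·(0.45000 − 0.35000) / (0.19916 − (-0.04123))
   = 0.45000 − (0.0199160)/(0.2403900) = 0.3671513

0.36715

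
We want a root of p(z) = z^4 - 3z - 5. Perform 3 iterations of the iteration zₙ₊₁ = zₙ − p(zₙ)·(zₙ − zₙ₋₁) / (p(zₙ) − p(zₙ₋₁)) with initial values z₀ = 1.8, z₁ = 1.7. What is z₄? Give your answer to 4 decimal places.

1.7952

p(1.8) = 0.097600, p(1.7) = -1.747900
z₂ = 1.700000 − (-1.747900)·(1.700000 − 1.800000) / (-1.747900 − 0.097600) = 1.700000 − (0.174790)/(-1.845500) = 1.794711
p(1.794711) = -0.009363
z₃ = 1.794711 − (-0.009363)·(1.794711 − 1.700000) / (-0.009363 − (-1.747900)) = 1.794711 − (-0.000887)/(1.738537) = 1.795222
p(1.795222) = 0.000906
z₄ = 1.795222 − 0.000906·(1.795222 − 1.794711) / (0.000906 − (-0.009363)) = 1.795222 − (0.000000)/(0.010269) = 1.795177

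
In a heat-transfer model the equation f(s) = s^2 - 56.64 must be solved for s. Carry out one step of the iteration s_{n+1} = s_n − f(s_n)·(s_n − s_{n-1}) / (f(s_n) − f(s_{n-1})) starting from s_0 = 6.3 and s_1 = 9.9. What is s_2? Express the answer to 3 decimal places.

7.346

f(6.3) = -16.95000, f(9.9) = 41.37000
s_2 = 9.90000 − 41.37000·(9.90000 − 6.30000) / (41.37000 − (-16.95000)) = 9.90000 − (148.93200)/(58.32000) = 7.34630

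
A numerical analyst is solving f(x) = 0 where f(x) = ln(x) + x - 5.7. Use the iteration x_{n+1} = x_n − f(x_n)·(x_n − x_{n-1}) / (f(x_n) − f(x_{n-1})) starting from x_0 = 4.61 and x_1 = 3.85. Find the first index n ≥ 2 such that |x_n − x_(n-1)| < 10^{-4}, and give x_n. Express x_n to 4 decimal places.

n = 4, x_n = 4.2525

f(4.61) = 0.438228, f(3.85) = -0.501927
x_2 = 3.850000 − (-0.501927)·(-0.760000)/(-0.940155) = 4.255746;  |Δ| = 0.405746
f(4.255746) = 0.004017
x_3 = 4.255746 − 0.004017·(0.405746)/(0.505943) = 4.252525;  |Δ| = 0.003221
f(4.252525) = 0.000038
x_4 = 4.252525 − 0.000038·(-0.003221)/(-0.003978) = 4.252494;  |Δ| = 0.000031
|x_4 − x_3| = 0.000031 < 10^{-4}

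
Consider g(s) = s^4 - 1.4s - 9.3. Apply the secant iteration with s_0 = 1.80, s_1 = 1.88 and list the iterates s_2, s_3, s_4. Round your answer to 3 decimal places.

1.856, 1.857, 1.857

g(1.80) = -1.32240, g(1.88) = 0.55998
s_2 = 1.88000 − 0.55998·(1.88000 − 1.80000) / (0.55998 − (-1.32240)) = 1.88000 − (0.04480)/(1.88238) = 1.85620
g(1.85620) = -0.02733
s_3 = 1.85620 − (-0.02733)·(1.85620 − 1.88000) / (-0.02733 − 0.55998) = 1.85620 − (0.00065)/(-0.58732) = 1.85731
g(1.85731) = -0.00052
s_4 = 1.85731 − (-0.00052)·(1.85731 − 1.85620) / (-0.00052 − (-0.02733)) = 1.85731 − (0.00000)/(0.02681) = 1.85733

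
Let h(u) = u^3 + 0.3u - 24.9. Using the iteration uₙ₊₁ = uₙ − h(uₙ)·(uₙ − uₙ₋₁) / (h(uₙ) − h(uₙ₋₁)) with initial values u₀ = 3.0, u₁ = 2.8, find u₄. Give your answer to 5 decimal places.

2.88587

h(3.0) = 3.0000000, h(2.8) = -2.1080000
u₂ = 2.8000000 − (-2.1080000)·(2.8000000 − 3.0000000) / (-2.1080000 − 3.0000000) = 2.8000000 − (0.4216000)/(-5.1080000) = 2.8825372
h(2.8825372) = -0.0841776
u₃ = 2.8825372 − (-0.0841776)·(2.8825372 − 2.8000000) / (-0.0841776 − (-2.1080000)) = 2.8825372 − (-0.0069478)/(2.0238224) = 2.8859702
h(2.8859702) = 0.0025289
u₄ = 2.8859702 − 0.0025289·(2.8859702 − 2.8825372) / (0.0025289 − (-0.0841776)) = 2.8859702 − (0.0000087)/(0.0867065) = 2.8858701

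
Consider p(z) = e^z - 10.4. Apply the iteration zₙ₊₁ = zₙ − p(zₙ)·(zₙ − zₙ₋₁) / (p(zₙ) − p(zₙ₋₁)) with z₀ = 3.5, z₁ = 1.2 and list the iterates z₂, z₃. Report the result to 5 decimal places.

p(3.5) = 22.7154520, p(1.2) = -7.0798831
z₂ = 1.2000000 − (-7.0798831)·(1.2000000 − 3.5000000) / (-7.0798831 − 22.7154520) = 1.2000000 − (16.2837311)/(-29.7953350) = 1.7465195
p(1.7465195) = -4.6653915
z₃ = 1.7465195 − (-4.6653915)·(1.7465195 − 1.2000000) / (-4.6653915 − (-7.0798831)) = 1.7465195 − (-2.5497274)/(2.4144916) = 2.8025295

1.74652, 2.80253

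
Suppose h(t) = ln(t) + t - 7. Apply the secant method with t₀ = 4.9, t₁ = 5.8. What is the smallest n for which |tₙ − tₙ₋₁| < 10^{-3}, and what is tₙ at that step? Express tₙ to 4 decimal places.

n = 4, tₙ = 5.3272

h(4.9) = -0.510765, h(5.8) = 0.557858
t₂ = 5.800000 − 0.557858·(0.900000)/(1.068623) = 5.330169;  |Δ| = 0.469831
h(5.330169) = 0.003552
t₃ = 5.330169 − 0.003552·(-0.469831)/(-0.554306) = 5.327158;  |Δ| = 0.003011
h(5.327158) = -0.000024
t₄ = 5.327158 − (-0.000024)·(-0.003011)/(-0.003576) = 5.327178;  |Δ| = 0.000020
|t₄ − t₃| = 0.000020 < 10^{-3}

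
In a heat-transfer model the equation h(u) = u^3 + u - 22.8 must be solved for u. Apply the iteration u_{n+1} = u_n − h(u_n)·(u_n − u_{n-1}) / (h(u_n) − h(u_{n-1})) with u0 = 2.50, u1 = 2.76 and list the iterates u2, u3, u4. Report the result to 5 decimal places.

h(2.50) = -4.6750000, h(2.76) = 0.9845760
u2 = 2.7600000 − 0.9845760·(2.7600000 − 2.5000000) / (0.9845760 − (-4.6750000)) = 2.7600000 − (0.2559898)/(5.6595760) = 2.7147687
h(2.7147687) = -0.0774690
u3 = 2.7147687 − (-0.0774690)·(2.7147687 − 2.7600000) / (-0.0774690 − 0.9845760) = 2.7147687 − (0.0035040)/(-1.0620450) = 2.7180681
h(2.7180681) = -0.0011335
u4 = 2.7180681 − (-0.0011335)·(2.7180681 − 2.7147687) / (-0.0011335 − (-0.0774690)) = 2.7180681 − (-0.0000037)/(0.0763355) = 2.7181170

2.71477, 2.71807, 2.71812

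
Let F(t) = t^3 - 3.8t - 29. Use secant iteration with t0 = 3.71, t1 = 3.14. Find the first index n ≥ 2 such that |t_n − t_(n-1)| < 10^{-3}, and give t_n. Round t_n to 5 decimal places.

n = 5, t_n = 3.48245

F(3.71) = 7.9668110, F(3.14) = -9.9728560
t2 = 3.1400000 − (-9.9728560)·(-0.5700000)/(-17.9396670) = 3.4568692;  |Δ| = 0.3168692
F(3.4568692) = -0.8267073
t3 = 3.4568692 − (-0.8267073)·(0.3168692)/(9.1461487) = 3.4855106;  |Δ| = 0.0286414
F(3.4855106) = 0.0997741
t4 = 3.4855106 − 0.0997741·(0.0286414)/(0.9264814) = 3.4824261;  |Δ| = 0.0030844
F(3.4824261) = -0.0008218
t5 = 3.4824261 − (-0.0008218)·(-0.0030844)/(-0.1005959) = 3.4824513;  |Δ| = 0.0000252
|t5 − t4| = 0.0000252 < 10^{-3}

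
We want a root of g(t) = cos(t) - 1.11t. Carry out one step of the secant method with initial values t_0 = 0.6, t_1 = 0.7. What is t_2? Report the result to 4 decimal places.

g(0.6) = 0.159336, g(0.7) = -0.012158
t_2 = 0.700000 − (-0.012158)·(0.700000 − 0.600000) / (-0.012158 − 0.159336) = 0.700000 − (-0.001216)/(-0.171493) = 0.692911

0.6929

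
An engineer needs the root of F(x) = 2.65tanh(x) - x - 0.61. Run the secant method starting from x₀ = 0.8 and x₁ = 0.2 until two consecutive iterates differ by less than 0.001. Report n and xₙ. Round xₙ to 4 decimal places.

n = 5, xₙ = 0.4025

F(0.8) = 0.349697, F(0.2) = -0.286955
x₂ = 0.200000 − (-0.286955)·(-0.600000)/(-0.636653) = 0.470435;  |Δ| = 0.270435
F(0.470435) = 0.081724
x₃ = 0.470435 − 0.081724·(0.270435)/(0.368680) = 0.410488;  |Δ| = 0.059947
F(0.410488) = 0.010063
x₄ = 0.410488 − 0.010063·(-0.059947)/(-0.071662) = 0.402071;  |Δ| = 0.008418
F(0.402071) = -0.000515
x₅ = 0.402071 − (-0.000515)·(-0.008418)/(-0.010578) = 0.402480;  |Δ| = 0.000410
|x₅ − x₄| = 0.000410 < 0.001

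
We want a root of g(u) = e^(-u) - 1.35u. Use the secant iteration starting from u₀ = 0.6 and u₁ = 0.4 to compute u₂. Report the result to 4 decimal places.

g(0.6) = -0.261188, g(0.4) = 0.130320
u₂ = 0.400000 − 0.130320·(0.400000 − 0.600000) / (0.130320 − (-0.261188)) = 0.400000 − (-0.026064)/(0.391508) = 0.466573

0.4666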